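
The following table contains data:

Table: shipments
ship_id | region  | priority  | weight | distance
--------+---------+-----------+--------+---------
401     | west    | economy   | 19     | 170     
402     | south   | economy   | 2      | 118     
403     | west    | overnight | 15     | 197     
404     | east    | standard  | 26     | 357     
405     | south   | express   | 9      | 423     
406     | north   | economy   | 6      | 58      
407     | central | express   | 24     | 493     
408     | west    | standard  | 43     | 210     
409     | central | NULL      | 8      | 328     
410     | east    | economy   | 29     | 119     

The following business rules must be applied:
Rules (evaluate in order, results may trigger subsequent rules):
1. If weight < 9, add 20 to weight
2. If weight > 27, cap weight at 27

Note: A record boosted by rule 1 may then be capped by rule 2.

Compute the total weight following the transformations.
222

Step 1: Apply rule 1 to records with weight < 9
  - 3 records get bonus of 20
  - Of these, 1 records then exceed 27 and get capped
Step 2: Apply rule 2 to records with weight > 27
  - 2 records (original) are capped
Step 3: Calculate final sum = 222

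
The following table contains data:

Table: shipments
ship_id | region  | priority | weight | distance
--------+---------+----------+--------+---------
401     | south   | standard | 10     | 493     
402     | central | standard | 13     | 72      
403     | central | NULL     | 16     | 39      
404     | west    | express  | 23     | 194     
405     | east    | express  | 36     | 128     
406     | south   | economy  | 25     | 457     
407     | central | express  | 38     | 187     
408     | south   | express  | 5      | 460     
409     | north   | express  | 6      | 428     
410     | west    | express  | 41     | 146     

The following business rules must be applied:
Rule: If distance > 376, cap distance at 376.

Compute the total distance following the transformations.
2270

Step 1: 4 records have distance > 376
Step 2: These records originally summed to 1838
Step 3: After capping: 4 × 376 = 1504
Step 4: Unaffected records sum: 766
Step 5: Final sum = 1504 + 766 = 2270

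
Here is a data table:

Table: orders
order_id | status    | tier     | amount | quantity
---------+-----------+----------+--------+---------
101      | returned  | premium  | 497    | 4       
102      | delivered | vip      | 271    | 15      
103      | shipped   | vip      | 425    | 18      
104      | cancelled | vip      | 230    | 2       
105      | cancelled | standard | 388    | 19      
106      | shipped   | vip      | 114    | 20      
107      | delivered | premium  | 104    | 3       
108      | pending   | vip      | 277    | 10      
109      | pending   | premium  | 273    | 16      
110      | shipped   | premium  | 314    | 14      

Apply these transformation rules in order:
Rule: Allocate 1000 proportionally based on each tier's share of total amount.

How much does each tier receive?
premium: 410.65, standard: 134.12, vip: 455.24

Step 1: Calculate total amount = 2893
Step 2: Calculate each tier's proportion:
  premium: 1188/2893 = 41.06% → 410.65
  standard: 388/2893 = 13.41% → 134.12
  vip: 1317/2893 = 45.52% → 455.24
Step 3: Verify: sum of allocations ≈ 1000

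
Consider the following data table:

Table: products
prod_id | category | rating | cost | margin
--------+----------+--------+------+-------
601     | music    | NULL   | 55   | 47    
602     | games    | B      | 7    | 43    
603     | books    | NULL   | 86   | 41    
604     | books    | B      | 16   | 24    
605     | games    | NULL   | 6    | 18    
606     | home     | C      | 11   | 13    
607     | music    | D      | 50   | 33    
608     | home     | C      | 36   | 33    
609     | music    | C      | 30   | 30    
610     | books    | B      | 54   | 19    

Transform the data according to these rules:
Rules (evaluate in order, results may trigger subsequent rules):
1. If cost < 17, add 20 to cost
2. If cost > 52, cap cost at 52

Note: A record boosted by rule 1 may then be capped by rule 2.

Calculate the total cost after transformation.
392

Step 1: Apply rule 1 to records with cost < 17
  - 4 records get bonus of 20
  - Of these, 0 records then exceed 52 and get capped
Step 2: Apply rule 2 to records with cost > 52
  - 3 records (original) are capped
Step 3: Calculate final sum = 392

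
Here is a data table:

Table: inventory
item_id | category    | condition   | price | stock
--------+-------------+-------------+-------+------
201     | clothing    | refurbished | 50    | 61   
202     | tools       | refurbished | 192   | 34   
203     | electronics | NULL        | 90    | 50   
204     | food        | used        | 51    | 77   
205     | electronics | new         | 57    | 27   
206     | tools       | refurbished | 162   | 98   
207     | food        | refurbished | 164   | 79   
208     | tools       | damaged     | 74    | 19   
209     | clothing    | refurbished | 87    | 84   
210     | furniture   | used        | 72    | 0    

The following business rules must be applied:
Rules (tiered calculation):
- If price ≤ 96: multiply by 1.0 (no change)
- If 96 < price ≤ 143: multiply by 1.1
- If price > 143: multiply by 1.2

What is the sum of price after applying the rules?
1102.6

Step 1: Tier 1 (price ≤ 96): 7 records, sum = 481 × 1.0 = 481.0
Step 2: Tier 2 (96 < price ≤ 143): 0 records, sum = 0 × 1.1 = 0.0
Step 3: Tier 3 (price > 143): 3 records, sum = 518 × 1.2 = 621.6
Step 4: Final sum = 481.0 + 0.0 + 621.6 = 1102.6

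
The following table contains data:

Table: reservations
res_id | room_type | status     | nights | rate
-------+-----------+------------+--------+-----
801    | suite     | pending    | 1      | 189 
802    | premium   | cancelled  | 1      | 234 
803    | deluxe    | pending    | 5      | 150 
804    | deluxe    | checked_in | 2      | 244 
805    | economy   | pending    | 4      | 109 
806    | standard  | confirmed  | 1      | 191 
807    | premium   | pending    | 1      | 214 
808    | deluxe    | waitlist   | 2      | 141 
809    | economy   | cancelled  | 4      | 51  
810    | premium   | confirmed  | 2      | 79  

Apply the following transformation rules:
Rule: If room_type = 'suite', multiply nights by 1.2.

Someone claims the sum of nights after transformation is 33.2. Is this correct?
No, the correct result is 23.2.

Step 1: Calculate the correct sum after transformation
Step 2: Apply multiplier 1.2 to records where room_type = 'suite'
Step 3: Correct result = 23.2
Step 4: Claimed result = 33.2
Step 5: 23.2 ≠ 33.2
Conclusion: The claimed result is incorrect. The correct answer is 23.2.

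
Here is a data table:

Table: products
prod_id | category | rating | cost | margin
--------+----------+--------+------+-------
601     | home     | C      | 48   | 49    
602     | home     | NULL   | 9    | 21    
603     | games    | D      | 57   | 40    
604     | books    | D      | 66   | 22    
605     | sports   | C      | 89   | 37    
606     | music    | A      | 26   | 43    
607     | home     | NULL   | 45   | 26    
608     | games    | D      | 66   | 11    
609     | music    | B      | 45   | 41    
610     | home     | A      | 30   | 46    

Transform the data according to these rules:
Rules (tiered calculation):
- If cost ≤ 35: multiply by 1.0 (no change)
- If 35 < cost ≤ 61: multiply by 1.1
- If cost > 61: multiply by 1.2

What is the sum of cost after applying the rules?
544.7

Step 1: Tier 1 (cost ≤ 35): 3 records, sum = 65 × 1.0 = 65.0
Step 2: Tier 2 (35 < cost ≤ 61): 4 records, sum = 195 × 1.1 = 214.5
Step 3: Tier 3 (cost > 61): 3 records, sum = 221 × 1.2 = 265.2
Step 4: Final sum = 65.0 + 214.5 + 265.2 = 544.7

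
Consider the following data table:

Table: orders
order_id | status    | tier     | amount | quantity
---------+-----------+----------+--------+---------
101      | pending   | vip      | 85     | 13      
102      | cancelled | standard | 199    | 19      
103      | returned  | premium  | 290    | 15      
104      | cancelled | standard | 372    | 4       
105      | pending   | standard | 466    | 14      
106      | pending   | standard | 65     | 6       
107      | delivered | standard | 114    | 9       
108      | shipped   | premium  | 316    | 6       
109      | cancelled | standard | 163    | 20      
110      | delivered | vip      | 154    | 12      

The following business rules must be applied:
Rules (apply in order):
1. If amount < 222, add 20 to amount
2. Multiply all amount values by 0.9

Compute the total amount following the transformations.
2109.6

Step 1: Apply Rule 1 - Add 20 to records with amount < 222
  - 6 records affected: 780 + (6 × 20) = 900
  - Unaffected records: 1444
  - Sum after Rule 1: 2344
Step 2: Apply Rule 2 - Multiply all by 0.9
  - 2344 × 0.9 = 2109.6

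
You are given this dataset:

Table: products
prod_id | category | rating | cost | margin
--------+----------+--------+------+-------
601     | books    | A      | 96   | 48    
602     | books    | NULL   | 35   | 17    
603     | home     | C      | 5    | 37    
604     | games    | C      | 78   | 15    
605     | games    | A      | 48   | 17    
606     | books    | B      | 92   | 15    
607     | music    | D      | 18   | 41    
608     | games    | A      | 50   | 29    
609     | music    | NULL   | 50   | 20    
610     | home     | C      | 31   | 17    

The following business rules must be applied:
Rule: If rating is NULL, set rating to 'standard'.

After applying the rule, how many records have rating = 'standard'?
2

Step 1: Count records where rating IS NULL
Step 2: Found 2 records with NULL rating
Step 3: These records will have rating set to 'standard'
Step 4: Records already having rating = 'standard': 0
Step 5: Answer: 2 + 0 = 2 records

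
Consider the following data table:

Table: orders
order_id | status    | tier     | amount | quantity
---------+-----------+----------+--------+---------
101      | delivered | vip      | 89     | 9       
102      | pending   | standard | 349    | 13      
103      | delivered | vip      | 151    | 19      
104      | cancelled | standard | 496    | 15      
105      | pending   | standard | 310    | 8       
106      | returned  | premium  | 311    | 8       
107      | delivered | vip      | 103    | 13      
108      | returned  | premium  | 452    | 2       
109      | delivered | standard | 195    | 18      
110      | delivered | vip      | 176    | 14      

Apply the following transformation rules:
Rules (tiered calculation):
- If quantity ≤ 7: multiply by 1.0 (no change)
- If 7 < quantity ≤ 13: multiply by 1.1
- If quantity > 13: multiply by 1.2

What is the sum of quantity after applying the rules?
137.3

Step 1: Tier 1 (quantity ≤ 7): 1 records, sum = 2 × 1.0 = 2.0
Step 2: Tier 2 (7 < quantity ≤ 13): 5 records, sum = 51 × 1.1 = 56.1
Step 3: Tier 3 (quantity > 13): 4 records, sum = 66 × 1.2 = 79.2
Step 4: Final sum = 2.0 + 56.1 + 79.2 = 137.3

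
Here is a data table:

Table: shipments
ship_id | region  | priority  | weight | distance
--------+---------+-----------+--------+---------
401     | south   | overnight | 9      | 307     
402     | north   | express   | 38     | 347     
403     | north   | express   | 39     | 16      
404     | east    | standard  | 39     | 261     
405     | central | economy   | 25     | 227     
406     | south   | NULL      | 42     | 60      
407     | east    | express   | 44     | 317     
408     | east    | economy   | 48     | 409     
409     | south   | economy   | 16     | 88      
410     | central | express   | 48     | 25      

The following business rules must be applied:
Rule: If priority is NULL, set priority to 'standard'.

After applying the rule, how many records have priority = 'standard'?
2

Step 1: Count records where priority IS NULL
Step 2: Found 1 records with NULL priority
Step 3: These records will have priority set to 'standard'
Step 4: Records already having priority = 'standard': 1
Step 5: Answer: 1 + 1 = 2 records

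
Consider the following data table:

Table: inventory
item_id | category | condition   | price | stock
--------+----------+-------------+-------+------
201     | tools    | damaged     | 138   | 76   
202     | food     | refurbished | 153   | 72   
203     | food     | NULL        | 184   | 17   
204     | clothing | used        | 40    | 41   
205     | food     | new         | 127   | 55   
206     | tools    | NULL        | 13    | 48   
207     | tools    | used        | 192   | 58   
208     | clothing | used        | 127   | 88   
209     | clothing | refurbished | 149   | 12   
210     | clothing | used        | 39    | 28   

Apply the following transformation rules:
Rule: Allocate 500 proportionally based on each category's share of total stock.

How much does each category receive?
clothing: 170.71, food: 145.45, tools: 183.84

Step 1: Calculate total stock = 495
Step 2: Calculate each category's proportion:
  clothing: 169/495 = 34.14% → 170.71
  food: 144/495 = 29.09% → 145.45
  tools: 182/495 = 36.77% → 183.84
Step 3: Verify: sum of allocations ≈ 500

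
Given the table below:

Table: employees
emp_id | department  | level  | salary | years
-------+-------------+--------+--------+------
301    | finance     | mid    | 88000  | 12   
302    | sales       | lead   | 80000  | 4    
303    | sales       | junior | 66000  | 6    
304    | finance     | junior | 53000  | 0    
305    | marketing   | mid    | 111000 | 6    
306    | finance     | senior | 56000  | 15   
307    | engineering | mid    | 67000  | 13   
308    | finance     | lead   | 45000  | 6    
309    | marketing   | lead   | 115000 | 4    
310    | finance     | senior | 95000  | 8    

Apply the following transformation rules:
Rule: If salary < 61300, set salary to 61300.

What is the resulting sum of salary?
805900

Step 1: 3 records have salary < 61300
Step 2: These records originally summed to 154000
Step 3: After setting to minimum: 3 × 61300 = 183900
Step 4: Unaffected records sum: 622000
Step 5: Final sum = 183900 + 622000 = 805900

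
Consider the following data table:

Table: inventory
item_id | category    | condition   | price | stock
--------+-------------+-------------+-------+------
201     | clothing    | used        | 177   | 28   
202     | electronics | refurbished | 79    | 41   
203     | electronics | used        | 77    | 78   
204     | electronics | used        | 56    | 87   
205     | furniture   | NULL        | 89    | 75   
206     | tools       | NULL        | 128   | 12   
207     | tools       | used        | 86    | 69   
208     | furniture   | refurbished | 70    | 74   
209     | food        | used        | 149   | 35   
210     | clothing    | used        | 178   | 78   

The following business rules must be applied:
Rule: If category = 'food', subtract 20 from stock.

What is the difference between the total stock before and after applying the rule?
20

Step 1: Original sum of stock = 577
Step 2: 1 records have category = 'food'
Step 3: Each affected record changes by -20
Step 4: Total change = 1 × -20 = -20
Step 5: New sum = 577 + -20 = 557
Step 6: Difference = |557 - 577| = 20
        (Sum decreased by 20)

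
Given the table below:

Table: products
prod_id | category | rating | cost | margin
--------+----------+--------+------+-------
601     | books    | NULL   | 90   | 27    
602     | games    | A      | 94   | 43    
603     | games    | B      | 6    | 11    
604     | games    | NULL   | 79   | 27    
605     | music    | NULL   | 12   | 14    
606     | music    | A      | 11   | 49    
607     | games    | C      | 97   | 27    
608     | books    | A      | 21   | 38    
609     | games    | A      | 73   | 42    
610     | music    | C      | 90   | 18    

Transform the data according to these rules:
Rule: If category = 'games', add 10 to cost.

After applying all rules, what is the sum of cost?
623

Step 1: Count records where category = 'games': 5
Step 2: Total bonus added: 5 × 10 = 50
Step 3: Original sum of cost: 573
Step 4: Final sum = 573 + 50 = 623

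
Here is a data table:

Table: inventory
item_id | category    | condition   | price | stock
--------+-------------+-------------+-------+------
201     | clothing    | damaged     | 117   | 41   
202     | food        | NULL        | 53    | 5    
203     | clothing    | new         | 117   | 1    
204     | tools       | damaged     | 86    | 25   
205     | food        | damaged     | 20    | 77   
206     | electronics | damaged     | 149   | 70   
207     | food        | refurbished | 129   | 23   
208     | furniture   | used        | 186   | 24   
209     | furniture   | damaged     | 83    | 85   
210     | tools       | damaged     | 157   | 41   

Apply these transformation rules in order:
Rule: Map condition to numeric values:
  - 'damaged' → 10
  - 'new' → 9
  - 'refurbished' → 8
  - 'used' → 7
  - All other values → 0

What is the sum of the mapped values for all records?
84

Step 1: Apply mapping to each record
Step 2: Count by status:
  'damaged': 6 records × 10 = 60
  'new': 1 records × 9 = 9
  'refurbished': 1 records × 8 = 8
  'used': 1 records × 7 = 7
Step 3: Sum all mapped values = 84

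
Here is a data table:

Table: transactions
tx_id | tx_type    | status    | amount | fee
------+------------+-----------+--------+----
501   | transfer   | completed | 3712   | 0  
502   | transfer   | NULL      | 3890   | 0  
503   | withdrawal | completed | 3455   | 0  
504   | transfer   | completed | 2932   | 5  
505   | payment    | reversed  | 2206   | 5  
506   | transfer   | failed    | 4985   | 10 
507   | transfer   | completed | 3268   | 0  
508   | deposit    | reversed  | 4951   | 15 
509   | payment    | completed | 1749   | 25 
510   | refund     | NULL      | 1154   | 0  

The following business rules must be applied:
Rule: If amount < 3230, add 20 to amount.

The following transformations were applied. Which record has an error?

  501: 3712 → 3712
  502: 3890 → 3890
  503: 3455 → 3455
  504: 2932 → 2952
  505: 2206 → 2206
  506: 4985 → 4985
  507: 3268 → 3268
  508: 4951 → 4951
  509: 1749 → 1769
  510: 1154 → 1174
Record 505 has an error. The correct transformed value should be 2226, not 2206.

Step 1: Check each record against the rule
Step 2: Record 505 has amount = 2206
Step 3: Since 2206 < 3230, the bonus should have been applied
Step 4: Correct value = 2226, but claimed value = 2206
Conclusion: Record 505 has the error.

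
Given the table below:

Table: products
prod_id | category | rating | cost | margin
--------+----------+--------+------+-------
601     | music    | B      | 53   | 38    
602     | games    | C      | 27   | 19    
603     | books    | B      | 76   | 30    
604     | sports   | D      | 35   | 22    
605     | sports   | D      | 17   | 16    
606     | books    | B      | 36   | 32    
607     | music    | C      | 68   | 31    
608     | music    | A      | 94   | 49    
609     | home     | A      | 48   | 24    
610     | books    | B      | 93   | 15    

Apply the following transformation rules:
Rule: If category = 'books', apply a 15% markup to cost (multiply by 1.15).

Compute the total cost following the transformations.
577.75

Step 1: Records with category = 'books' have total cost = 205
Step 2: Apply multiplier: 205 × 1.15 = 235.75
Step 3: Other records total: 342
Step 4: Final sum = 235.75 + 342 = 577.75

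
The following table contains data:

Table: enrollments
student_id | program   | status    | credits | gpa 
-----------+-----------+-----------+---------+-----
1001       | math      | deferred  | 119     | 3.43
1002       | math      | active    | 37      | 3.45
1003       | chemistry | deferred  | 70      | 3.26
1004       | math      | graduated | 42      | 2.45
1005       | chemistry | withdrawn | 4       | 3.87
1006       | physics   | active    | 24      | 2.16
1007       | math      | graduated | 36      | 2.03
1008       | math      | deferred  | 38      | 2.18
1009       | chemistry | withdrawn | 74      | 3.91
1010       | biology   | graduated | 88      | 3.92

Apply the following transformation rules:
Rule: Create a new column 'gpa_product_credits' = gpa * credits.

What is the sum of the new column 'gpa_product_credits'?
1724.46

Step 1: For each record, compute gpa * credits
Example calculations:
  3.43 * 119 = 408.17
  3.45 * 37 = 127.65
  3.26 * 70 = 228.2
  ...
Step 2: Sum all derived values
Step 3: Total = 1724.46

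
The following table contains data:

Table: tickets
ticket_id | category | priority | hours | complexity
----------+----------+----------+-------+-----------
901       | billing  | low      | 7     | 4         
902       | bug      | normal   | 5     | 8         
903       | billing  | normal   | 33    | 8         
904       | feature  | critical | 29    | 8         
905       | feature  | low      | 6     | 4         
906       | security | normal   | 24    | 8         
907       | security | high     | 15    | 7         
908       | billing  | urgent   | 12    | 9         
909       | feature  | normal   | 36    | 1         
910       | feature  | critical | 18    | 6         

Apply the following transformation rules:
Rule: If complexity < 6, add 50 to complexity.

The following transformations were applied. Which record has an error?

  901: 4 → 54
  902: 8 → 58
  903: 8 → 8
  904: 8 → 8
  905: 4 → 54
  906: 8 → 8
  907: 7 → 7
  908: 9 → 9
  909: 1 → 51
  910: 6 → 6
Record 902 has an error. The correct transformed value should be 8, not 58.

Step 1: Check each record against the rule
Step 2: Record 902 has complexity = 8
Step 3: Since 8 >= 6, the bonus should not have been applied
Step 4: Correct value = 8, but claimed value = 58
Conclusion: Record 902 has the error.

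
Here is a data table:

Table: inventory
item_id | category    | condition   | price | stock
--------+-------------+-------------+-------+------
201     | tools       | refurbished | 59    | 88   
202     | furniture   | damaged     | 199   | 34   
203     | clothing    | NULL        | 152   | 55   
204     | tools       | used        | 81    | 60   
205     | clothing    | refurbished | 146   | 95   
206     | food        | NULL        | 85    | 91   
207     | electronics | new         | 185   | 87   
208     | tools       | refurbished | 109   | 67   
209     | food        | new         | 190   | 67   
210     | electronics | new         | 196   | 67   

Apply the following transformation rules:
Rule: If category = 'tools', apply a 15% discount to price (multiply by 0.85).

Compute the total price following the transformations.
1364.65

Step 1: Records with category = 'tools' have total price = 249
Step 2: Apply multiplier: 249 × 0.85 = 211.65
Step 3: Other records total: 1153
Step 4: Final sum = 211.65 + 1153 = 1364.65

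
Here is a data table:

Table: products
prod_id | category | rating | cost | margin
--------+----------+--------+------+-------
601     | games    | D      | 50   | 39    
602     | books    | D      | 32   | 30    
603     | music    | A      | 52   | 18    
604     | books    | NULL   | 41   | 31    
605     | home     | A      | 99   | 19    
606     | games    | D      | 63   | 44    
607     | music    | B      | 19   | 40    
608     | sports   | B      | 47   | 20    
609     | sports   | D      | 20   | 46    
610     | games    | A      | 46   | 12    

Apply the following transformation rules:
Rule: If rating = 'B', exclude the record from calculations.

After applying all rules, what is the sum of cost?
403

Step 1: Identify records where rating = 'B'
Step 2: The excluded records sum to 66
Step 3: Original total cost = 469
Step 4: Remaining total = 469 - 66 = 403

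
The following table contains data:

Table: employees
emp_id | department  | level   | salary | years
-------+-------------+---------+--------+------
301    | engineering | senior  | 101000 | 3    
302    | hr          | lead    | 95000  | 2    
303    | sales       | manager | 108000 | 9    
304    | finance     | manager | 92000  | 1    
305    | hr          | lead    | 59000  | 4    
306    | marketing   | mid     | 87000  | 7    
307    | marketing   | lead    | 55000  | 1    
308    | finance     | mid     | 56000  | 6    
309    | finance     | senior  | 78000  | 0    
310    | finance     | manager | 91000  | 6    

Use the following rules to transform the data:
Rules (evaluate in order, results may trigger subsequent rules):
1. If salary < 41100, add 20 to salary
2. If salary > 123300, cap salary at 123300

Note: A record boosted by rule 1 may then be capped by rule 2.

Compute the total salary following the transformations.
822000

Step 1: Apply rule 1 to records with salary < 41100
  - 0 records get bonus of 20
  - Of these, 0 records then exceed 123300 and get capped
Step 2: Apply rule 2 to records with salary > 123300
  - 0 records (original) are capped
Step 3: Calculate final sum = 822000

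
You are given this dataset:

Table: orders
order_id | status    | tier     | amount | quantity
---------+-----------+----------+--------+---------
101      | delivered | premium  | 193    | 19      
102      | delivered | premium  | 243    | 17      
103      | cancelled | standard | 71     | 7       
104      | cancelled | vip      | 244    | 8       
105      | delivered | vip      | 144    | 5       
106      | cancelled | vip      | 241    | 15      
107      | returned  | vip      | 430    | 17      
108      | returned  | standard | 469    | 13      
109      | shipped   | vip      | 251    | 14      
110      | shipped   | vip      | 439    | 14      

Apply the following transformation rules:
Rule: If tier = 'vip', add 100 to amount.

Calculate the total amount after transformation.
3325

Step 1: Count records where tier = 'vip': 6
Step 2: Total bonus added: 6 × 100 = 600
Step 3: Original sum of amount: 2725
Step 4: Final sum = 2725 + 600 = 3325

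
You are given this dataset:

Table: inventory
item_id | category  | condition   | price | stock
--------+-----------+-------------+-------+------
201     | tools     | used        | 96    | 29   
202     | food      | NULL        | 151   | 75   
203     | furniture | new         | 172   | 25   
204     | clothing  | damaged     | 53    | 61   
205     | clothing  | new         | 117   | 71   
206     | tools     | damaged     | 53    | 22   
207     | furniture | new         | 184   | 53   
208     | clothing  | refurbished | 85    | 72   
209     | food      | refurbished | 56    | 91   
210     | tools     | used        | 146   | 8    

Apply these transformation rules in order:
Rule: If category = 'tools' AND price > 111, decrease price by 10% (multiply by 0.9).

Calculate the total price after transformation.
1098.4

Step 1: Find records where category = 'tools' AND price > 111
Step 2: 1 records match, summing to 146
Step 3: After multiplier: 146 × 0.9 = 131.4
Step 4: Unaffected records sum: 967
Step 5: Final sum = 131.4 + 967 = 1098.4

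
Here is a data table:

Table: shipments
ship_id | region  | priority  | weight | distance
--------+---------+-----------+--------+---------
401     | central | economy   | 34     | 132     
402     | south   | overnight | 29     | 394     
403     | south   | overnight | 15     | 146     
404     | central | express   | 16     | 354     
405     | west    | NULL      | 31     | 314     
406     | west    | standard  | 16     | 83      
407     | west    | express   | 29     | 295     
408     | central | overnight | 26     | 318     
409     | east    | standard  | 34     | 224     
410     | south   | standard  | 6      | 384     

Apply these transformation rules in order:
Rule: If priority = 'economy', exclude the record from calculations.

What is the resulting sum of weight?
202

Step 1: Identify records where priority = 'economy'
Step 2: The excluded records sum to 34
Step 3: Original total weight = 236
Step 4: Remaining total = 236 - 34 = 202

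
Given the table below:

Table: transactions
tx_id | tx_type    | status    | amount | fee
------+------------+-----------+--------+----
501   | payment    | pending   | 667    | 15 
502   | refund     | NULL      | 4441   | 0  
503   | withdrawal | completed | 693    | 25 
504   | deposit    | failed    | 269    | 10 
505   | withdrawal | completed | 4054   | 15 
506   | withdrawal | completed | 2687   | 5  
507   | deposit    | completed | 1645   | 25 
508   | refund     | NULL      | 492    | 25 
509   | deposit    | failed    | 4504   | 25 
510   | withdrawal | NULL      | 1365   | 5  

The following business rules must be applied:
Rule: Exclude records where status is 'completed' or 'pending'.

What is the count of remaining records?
5

Step 1: Count records to exclude
  - 4 (completed) + 1 (pending) = 5 records
Step 2: Total records: 10
Step 3: Remaining = 10 - 5 = 5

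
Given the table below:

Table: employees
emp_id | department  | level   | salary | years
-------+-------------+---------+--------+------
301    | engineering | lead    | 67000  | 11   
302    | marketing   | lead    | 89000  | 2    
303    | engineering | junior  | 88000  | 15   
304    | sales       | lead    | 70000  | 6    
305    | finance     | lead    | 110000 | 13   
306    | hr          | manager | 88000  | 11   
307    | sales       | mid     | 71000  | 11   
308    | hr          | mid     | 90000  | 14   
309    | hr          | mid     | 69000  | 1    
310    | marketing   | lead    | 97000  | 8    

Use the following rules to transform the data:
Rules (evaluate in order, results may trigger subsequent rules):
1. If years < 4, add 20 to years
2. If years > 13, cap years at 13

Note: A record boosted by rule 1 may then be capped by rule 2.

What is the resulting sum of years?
112

Step 1: Apply rule 1 to records with years < 4
  - 2 records get bonus of 20
  - Of these, 2 records then exceed 13 and get capped
Step 2: Apply rule 2 to records with years > 13
  - 2 records (original) are capped
Step 3: Calculate final sum = 112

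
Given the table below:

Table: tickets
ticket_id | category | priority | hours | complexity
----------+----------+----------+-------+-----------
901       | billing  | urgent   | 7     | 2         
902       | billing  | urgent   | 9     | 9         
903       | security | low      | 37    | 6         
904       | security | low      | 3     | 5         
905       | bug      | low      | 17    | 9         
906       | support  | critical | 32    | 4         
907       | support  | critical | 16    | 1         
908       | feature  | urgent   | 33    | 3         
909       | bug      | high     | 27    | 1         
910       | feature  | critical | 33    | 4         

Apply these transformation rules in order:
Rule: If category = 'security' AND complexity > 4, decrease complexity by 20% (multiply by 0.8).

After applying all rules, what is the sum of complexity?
41.8

Step 1: Find records where category = 'security' AND complexity > 4
Step 2: 2 records match, summing to 11
Step 3: After multiplier: 11 × 0.8 = 8.8
Step 4: Unaffected records sum: 33
Step 5: Final sum = 8.8 + 33 = 41.8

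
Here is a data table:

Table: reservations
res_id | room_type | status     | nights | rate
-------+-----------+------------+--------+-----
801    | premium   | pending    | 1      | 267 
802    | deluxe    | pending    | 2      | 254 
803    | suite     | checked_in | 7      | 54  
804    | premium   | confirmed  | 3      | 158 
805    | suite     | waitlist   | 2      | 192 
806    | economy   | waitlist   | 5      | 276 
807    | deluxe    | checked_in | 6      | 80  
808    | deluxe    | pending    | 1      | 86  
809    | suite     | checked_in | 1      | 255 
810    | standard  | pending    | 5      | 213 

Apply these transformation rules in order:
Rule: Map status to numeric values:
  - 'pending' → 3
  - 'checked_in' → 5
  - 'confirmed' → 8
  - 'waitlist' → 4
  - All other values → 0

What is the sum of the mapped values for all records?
43

Step 1: Apply mapping to each record
Step 2: Count by status:
  'pending': 4 records × 3 = 12
  'checked_in': 3 records × 5 = 15
  'confirmed': 1 records × 8 = 8
  'waitlist': 2 records × 4 = 8
Step 3: Sum all mapped values = 43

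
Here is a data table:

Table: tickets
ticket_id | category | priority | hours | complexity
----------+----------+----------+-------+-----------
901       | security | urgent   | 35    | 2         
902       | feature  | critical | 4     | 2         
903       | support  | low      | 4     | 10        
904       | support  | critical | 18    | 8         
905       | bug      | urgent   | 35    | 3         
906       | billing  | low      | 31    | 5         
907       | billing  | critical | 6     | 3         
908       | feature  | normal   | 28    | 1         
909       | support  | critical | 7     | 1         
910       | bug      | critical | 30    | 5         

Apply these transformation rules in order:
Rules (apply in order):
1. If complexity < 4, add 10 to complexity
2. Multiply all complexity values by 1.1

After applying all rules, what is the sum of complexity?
110.0

Step 1: Apply Rule 1 - Add 10 to records with complexity < 4
  - 6 records affected: 12 + (6 × 10) = 72
  - Unaffected records: 28
  - Sum after Rule 1: 100
Step 2: Apply Rule 2 - Multiply all by 1.1
  - 100 × 1.1 = 110.0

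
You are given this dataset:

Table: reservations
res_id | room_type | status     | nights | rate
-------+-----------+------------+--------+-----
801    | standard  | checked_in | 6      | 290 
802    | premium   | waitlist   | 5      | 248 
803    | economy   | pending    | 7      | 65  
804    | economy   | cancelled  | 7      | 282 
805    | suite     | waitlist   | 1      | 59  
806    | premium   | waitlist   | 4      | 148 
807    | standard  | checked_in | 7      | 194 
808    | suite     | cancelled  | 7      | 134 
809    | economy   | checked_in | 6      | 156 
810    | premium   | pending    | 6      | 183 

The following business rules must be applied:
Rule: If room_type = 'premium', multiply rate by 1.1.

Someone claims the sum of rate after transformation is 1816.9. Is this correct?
Yes, the result is correct.

Step 1: Calculate the correct sum after transformation
Step 2: Apply multiplier 1.1 to records where room_type = 'premium'
Step 3: Correct result = 1816.9
Step 4: Claimed result = 1816.9
Step 5: 1816.9 = 1816.9 ✓
Conclusion: The claimed result is correct.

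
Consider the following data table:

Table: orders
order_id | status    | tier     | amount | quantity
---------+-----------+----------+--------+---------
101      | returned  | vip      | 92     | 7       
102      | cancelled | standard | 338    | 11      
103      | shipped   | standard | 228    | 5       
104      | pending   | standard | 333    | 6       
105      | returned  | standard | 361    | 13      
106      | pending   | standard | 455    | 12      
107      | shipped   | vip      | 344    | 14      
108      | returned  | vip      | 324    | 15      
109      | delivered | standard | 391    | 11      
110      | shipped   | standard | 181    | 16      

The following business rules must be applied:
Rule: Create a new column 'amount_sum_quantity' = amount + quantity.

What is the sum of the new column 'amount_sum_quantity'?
3157

Step 1: For each record, compute amount + quantity
Example calculations:
  92 + 7 = 99
  338 + 11 = 349
  228 + 5 = 233
  ...
Step 2: Sum all derived values
Step 3: Total = 3157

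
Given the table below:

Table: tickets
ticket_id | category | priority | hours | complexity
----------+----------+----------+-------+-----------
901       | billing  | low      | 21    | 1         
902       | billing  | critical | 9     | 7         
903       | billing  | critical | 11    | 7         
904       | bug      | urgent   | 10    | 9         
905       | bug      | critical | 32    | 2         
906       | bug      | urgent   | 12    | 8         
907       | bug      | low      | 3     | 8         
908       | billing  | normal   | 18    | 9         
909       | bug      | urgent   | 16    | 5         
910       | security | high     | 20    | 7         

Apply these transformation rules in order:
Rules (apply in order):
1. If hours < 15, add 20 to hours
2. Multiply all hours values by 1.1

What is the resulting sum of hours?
277.2

Step 1: Apply Rule 1 - Add 20 to records with hours < 15
  - 5 records affected: 45 + (5 × 20) = 145
  - Unaffected records: 107
  - Sum after Rule 1: 252
Step 2: Apply Rule 2 - Multiply all by 1.1
  - 252 × 1.1 = 277.2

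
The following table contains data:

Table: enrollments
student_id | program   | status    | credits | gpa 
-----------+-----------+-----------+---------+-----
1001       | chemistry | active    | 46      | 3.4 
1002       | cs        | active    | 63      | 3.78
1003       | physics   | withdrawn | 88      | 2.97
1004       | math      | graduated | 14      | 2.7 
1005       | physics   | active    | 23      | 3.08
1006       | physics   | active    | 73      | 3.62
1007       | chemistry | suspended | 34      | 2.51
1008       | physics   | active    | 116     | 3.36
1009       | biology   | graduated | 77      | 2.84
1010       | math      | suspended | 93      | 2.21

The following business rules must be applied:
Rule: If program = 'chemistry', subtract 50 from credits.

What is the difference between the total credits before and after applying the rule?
100

Step 1: Original sum of credits = 627
Step 2: 2 records have program = 'chemistry'
Step 3: Each affected record changes by -50
Step 4: Total change = 2 × -50 = -100
Step 5: New sum = 627 + -100 = 527
Step 6: Difference = |527 - 627| = 100
        (Sum decreased by 100)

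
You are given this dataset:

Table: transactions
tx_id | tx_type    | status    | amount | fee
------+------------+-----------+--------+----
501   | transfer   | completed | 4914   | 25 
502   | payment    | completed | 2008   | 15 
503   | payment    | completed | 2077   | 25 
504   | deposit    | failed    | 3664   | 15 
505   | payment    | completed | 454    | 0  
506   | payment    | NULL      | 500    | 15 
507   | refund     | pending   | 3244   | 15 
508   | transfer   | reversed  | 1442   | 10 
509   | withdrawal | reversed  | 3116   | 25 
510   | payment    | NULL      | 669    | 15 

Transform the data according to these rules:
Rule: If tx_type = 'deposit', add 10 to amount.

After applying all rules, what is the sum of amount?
22098

Step 1: Count records where tx_type = 'deposit': 1
Step 2: Total bonus added: 1 × 10 = 10
Step 3: Original sum of amount: 22088
Step 4: Final sum = 22088 + 10 = 22098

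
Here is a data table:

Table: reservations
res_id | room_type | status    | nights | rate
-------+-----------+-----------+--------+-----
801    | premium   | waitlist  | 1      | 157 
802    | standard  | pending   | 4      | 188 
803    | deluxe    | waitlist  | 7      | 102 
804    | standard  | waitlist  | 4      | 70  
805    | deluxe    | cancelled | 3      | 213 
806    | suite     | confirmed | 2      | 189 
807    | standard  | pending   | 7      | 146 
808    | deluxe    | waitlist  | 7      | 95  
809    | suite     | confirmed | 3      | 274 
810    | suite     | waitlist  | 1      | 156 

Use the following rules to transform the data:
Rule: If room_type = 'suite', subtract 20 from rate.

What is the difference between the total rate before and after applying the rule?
60

Step 1: Original sum of rate = 1590
Step 2: 3 records have room_type = 'suite'
Step 3: Each affected record changes by -20
Step 4: Total change = 3 × -20 = -60
Step 5: New sum = 1590 + -60 = 1530
Step 6: Difference = |1530 - 1590| = 60
        (Sum decreased by 60)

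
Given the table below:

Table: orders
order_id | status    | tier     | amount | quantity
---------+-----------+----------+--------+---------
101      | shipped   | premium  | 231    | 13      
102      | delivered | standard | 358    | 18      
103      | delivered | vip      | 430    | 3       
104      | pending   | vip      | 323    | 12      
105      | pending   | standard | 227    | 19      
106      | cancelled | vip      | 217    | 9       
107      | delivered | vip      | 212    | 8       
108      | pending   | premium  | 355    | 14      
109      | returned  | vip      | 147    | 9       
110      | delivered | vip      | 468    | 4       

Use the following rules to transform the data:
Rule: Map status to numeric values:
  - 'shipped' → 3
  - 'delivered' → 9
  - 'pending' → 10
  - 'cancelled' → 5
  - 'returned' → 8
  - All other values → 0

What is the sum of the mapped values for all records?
82

Step 1: Apply mapping to each record
Step 2: Count by status:
  'shipped': 1 records × 3 = 3
  'delivered': 4 records × 9 = 36
  'pending': 3 records × 10 = 30
  'cancelled': 1 records × 5 = 5
  'returned': 1 records × 8 = 8
Step 3: Sum all mapped values = 82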